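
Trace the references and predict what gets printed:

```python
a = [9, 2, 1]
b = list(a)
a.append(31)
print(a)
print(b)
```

Key concept: list() constructor creates copy.
Step by step:
`a = [9, 2, 1]` → a = [9, 2, 1]
`b = list(a)` → b = [9, 2, 1]
`a.append(31)` → a = [9, 2, 1, 31]
`print(a)` → prints [9, 2, 1, 31]
`print(b)` → prints [9, 2, 1]

Answer:
[9, 2, 1, 31]
[9, 2, 1]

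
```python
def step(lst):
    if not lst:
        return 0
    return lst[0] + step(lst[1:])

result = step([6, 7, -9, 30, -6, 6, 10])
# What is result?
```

6 + 7 + (-9) + 30 + (-6) + 6 + 10 + 0 = 44

Answer: 44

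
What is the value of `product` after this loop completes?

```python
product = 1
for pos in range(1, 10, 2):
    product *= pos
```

Product of 1, 3, 5, ... up to 9
`product` takes the values: 1 → 3 → 15 → 105 → 945

Answer: 945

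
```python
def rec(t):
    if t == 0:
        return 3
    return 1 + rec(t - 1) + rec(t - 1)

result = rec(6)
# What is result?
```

rec(t) = 1 + 2·rec(t-1), rec(0)=3. Closed form: (3+1)·2^6 - 1 = 255.

Answer: 255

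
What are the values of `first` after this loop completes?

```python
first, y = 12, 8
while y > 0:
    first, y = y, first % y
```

GCD of 12 and 8
`first` takes the values: 12 → 8 → 4

Answer: 4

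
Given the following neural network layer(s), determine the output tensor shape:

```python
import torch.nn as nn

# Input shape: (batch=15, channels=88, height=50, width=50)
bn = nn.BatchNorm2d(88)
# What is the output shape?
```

Input: (15, 88, 50, 50) -> Output: (15, 88, 50, 50)

Answer: (15, 88, 50, 50)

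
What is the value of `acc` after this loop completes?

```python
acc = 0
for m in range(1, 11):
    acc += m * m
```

Sum of squares 1² to 10² = 385
`acc` takes the values: 0 → 1 → 5 → 14 → 30 → 55 → 91 → 140 → 204 → 285 → 385

Answer: 385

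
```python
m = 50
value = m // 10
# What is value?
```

Trace:
`m = 50` → m = 50
`value = m // 10` → value = 5
So value = 5

Answer: 5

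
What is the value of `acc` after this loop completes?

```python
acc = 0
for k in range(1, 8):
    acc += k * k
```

Sum of squares 1² to 7² = 140
`acc` takes the values: 0 → 1 → 5 → 14 → 30 → 55 → 91 → 140

Answer: 140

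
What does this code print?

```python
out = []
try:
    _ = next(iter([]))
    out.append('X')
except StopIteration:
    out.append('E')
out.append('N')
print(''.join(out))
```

Execution trace: 'E' (except StopIteration) → 'N' (after the try/except). Output: EN

Answer: EN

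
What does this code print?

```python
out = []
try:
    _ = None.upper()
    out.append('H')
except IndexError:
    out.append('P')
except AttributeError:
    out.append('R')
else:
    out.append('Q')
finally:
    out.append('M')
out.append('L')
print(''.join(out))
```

Execution trace: 'R' (except AttributeError) → 'M' (finally) → 'L' (after the try/except). Output: RML

Answer: RML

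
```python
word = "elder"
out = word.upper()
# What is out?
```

Trace:
`word = "elder"` → word = 'elder'
`out = word.upper()` → out = 'ELDER'
So out = 'ELDER'

Answer: 'ELDER'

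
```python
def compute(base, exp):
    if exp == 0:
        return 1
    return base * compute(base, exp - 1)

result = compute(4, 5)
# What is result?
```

compute(4, 5) = 4 * 4 * 4 * 4 * 4 = 1024

Answer: 1024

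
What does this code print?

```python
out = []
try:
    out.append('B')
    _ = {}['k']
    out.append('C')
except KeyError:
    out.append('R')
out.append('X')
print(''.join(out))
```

Execution trace: 'B' (try body) → 'R' (except KeyError) → 'X' (after the try/except). Output: BRX

Answer: BRX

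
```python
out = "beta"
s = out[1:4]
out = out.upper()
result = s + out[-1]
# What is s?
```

Trace:
`out = "beta"` → out = 'beta'
`s = out[1:4]` → s = 'eta'
`out = out.upper()` → out = 'BETA'
`result = s + out[-1]` → result = 'etaA'
So s = 'eta'

Answer: 'eta'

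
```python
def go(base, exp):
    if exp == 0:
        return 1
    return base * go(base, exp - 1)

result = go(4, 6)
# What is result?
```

go(4, 6) = 4 * 4 * 4 * 4 * 4 * 4 = 4096

Answer: 4096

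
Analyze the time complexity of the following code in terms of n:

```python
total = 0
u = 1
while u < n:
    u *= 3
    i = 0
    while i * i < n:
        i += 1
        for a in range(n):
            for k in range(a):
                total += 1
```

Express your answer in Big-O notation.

Each loop level contributes: log n × √n × n × n. Multiplying the contributions gives O(n^2√n log n).

Answer: O(n^2√n log n)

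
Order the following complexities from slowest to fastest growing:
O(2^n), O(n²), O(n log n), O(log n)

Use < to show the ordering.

Ordered by growth rate: O(log n) < O(n log n) < O(n²) < O(2^n)

Answer: O(log n) < O(n log n) < O(n²) < O(2^n)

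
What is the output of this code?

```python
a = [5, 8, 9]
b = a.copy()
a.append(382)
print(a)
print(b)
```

Key concept: list.copy() creates independent copy.
Step by step:
`a = [5, 8, 9]` → a = [5, 8, 9]
`b = a.copy()` → b = [5, 8, 9]
`a.append(382)` → a = [5, 8, 9, 382]
`print(a)` → prints [5, 8, 9, 382]
`print(b)` → prints [5, 8, 9]

Answer:
[5, 8, 9, 382]
[5, 8, 9]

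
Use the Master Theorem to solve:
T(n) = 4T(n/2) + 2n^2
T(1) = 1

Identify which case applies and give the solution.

a=4, b=2, f(n)=2n^2. log_2(4) = 2. Since c=2 = 2, Case 2 applies: T(n) = Θ(n^log_b(a) · log n) = O(n^2 log n).

Answer: O(n^2 log n) - Case 2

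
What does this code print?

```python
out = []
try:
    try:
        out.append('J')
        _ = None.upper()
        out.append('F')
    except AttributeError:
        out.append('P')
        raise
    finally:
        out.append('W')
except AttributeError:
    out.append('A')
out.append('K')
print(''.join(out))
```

Execution trace: 'J' (inner try body) → 'P' (inner except AttributeError) → 'W' (inner finally) → 'A' (outer except AttributeError) → 'K' (after the try/except). Output: JPWAK

Answer: JPWAK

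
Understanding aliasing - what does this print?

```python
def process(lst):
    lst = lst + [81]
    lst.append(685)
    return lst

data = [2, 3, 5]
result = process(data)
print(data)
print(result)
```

Key concept: rebinding parameter vs mutation.
Step by step:
`data = [2, 3, 5]` → data = [2, 3, 5]
`result = process(data)` → result = [2, 3, 5, 81, 685]
`print(data)` → prints [2, 3, 5]
`print(result)` → prints [2, 3, 5, 81, 685]

Answer:
[2, 3, 5]
[2, 3, 5, 81, 685]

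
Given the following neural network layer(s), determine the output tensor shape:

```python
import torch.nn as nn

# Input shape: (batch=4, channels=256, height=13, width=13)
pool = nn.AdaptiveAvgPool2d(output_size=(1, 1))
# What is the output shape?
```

Input: (4, 256, 13, 13) -> Output: (4, 256, 1, 1)

Answer: (4, 256, 1, 1)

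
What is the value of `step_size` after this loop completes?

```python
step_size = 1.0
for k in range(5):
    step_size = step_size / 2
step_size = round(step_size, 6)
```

Halving LR 5 times: 1 / 2^5
`step_size` takes the values: 1.0 → 0.5 → 0.25 → 0.125 → 0.0625 → 0.03125

Answer: 0.03125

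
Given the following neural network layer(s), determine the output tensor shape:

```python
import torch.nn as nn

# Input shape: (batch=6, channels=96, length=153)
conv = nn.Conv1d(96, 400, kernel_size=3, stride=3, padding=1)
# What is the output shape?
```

Input: (6, 96, 153) -> Output: (6, 400, 51)

Answer: (6, 400, 51)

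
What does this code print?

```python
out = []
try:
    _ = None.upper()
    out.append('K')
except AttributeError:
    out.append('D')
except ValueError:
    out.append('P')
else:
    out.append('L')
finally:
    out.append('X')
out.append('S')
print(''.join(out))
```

Execution trace: 'D' (except AttributeError) → 'X' (finally) → 'S' (after the try/except). Output: DXS

Answer: DXS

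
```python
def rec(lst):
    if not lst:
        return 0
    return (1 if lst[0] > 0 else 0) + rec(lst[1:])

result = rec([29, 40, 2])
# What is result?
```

Count of positive elements in [29, 40, 2] = 3

Answer: 3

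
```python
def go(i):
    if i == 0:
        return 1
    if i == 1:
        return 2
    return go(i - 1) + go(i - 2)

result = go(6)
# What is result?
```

Build up from base cases: go(0)=1, go(1)=2, go(2)=3, go(3)=5, go(4)=8, go(5)=13, go(6)=21

Answer: 21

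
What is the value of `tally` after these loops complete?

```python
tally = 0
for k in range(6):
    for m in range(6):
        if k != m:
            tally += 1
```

6² - 6 (exclude diagonal)
`tally` takes the values: 0 → 1 → 2 → 3 → 4 → 5 → 6 → 7 → 8 → 9 → 10 → 11 → 12 → 13 → 14 → 15 → 16 → 17 → 18 → 19 → 20 → 21 → 22 → 23 → 24 → 25 → 26 → 27 → 28 → 29 → 30

Answer: 30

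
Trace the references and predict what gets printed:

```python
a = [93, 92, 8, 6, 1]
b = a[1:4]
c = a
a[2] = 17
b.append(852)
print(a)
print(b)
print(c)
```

Key concept: slice vs alias.
Step by step:
`a = [93, 92, 8, 6, 1]` → a = [93, 92, 8, 6, 1]
`b = a[1:4]` → b = [92, 8, 6]
`c = a` → c = [93, 92, 8, 6, 1] (same object as a)
`a[2] = 17` → a = [93, 92, 17, 6, 1] (same object as c); c = [93, 92, 17, 6, 1] (same object as a)
`b.append(852)` → b = [92, 8, 6, 852]
`print(a)` → prints [93, 92, 17, 6, 1]
`print(b)` → prints [92, 8, 6, 852]
`print(c)` → prints [93, 92, 17, 6, 1]

Answer:
[93, 92, 17, 6, 1]
[92, 8, 6, 852]
[93, 92, 17, 6, 1]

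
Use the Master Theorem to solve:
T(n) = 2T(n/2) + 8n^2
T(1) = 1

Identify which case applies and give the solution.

a=2, b=2, f(n)=8n^2. log_2(2) = 1. Since c=2 > 1 and the regularity condition holds (2(n/2)^2 = (2/2^2)n^2 with 2/2^2 < 1), Case 3 applies: T(n) = Θ(f(n)) = O(n^2).

Answer: O(n^2) - Case 3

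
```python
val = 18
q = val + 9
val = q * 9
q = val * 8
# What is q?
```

Trace:
`val = 18` → val = 18
`q = val + 9` → q = 27
`val = q * 9` → val = 243
`q = val * 8` → q = 1944
So q = 1944

Answer: 1944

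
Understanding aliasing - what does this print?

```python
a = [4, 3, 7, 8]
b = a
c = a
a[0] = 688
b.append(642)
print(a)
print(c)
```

Key concept: multiple aliases.
Step by step:
`a = [4, 3, 7, 8]` → a = [4, 3, 7, 8]
`b = a` → b = [4, 3, 7, 8] (same object as a)
`c = a` → c = [4, 3, 7, 8] (same object as a, b)
`a[0] = 688` → a = [688, 3, 7, 8] (same object as b, c); b = [688, 3, 7, 8] (same object as a, c); c = [688, 3, 7, 8] (same object as a, b)
`b.append(642)` → a = [688, 3, 7, 8, 642] (same object as b, c); b = [688, 3, 7, 8, 642] (same object as a, c); c = [688, 3, 7, 8, 642] (same object as a, b)
`print(a)` → prints [688, 3, 7, 8, 642]
`print(c)` → prints [688, 3, 7, 8, 642]

Answer:
[688, 3, 7, 8, 642]
[688, 3, 7, 8, 642]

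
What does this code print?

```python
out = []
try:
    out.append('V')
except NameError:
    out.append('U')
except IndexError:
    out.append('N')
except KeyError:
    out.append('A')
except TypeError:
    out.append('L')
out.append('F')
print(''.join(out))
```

Execution trace: 'V' (try body, no exception) → 'F' (after the try/except). Output: VF

Answer: VF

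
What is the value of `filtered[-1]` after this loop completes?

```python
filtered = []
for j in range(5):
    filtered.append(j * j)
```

Last element of squares 0 to 4
`filtered` takes the values: [] → [0] → [0, 1] → [0, 1, 4] → [0, 1, 4, 9] → [0, 1, 4, 9, 16]
So `filtered[-1]` = 16

Answer: 16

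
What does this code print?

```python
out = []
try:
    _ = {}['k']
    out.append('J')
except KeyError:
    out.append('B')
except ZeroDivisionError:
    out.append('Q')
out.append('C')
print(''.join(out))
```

Execution trace: 'B' (except KeyError) → 'C' (after the try/except). Output: BC

Answer: BC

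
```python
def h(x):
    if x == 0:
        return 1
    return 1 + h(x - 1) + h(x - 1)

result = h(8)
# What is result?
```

h(x) = 1 + 2·h(x-1), h(0)=1. Closed form: (1+1)·2^8 - 1 = 511.

Answer: 511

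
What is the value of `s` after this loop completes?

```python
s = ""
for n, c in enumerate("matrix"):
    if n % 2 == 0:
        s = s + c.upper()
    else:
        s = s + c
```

Uppercase even positions in 'matrix'
`s` takes the values: "" → "M" → "Ma" → "MaT" → "MaTr" → "MaTrI" → "MaTrIx"

Answer: "MaTrIx"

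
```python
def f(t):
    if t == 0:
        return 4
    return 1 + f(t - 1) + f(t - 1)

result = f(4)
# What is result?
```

f(t) = 1 + 2·f(t-1), f(0)=4. Closed form: (4+1)·2^4 - 1 = 79.

Answer: 79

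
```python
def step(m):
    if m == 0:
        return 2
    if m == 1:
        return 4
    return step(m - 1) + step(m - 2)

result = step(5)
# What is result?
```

Build up from base cases: step(0)=2, step(1)=4, step(2)=6, step(3)=10, step(4)=16, step(5)=26

Answer: 26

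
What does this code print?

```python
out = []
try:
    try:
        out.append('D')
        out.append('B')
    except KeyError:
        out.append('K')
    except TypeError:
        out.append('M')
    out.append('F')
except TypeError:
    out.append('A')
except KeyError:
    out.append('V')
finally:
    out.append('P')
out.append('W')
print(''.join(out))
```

Execution trace: 'D' (inner try body) → 'B' (inner try body, no exception) → 'F' (try body, no exception) → 'P' (finally) → 'W' (after the try/except). Output: DBFPW

Answer: DBFPW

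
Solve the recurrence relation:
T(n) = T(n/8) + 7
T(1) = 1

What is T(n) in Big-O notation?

Each step divides n by 8 and adds 7. After log_8(n) steps we reach T(1)=1. So T(n) = 7·log_8(n) + 1 = O(log n).

Answer: O(log n)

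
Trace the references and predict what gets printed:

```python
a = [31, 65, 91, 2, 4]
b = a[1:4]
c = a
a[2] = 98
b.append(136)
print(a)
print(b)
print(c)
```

Key concept: slice vs alias.
Step by step:
`a = [31, 65, 91, 2, 4]` → a = [31, 65, 91, 2, 4]
`b = a[1:4]` → b = [65, 91, 2]
`c = a` → c = [31, 65, 91, 2, 4] (same object as a)
`a[2] = 98` → a = [31, 65, 98, 2, 4] (same object as c); c = [31, 65, 98, 2, 4] (same object as a)
`b.append(136)` → b = [65, 91, 2, 136]
`print(a)` → prints [31, 65, 98, 2, 4]
`print(b)` → prints [65, 91, 2, 136]
`print(c)` → prints [31, 65, 98, 2, 4]

Answer:
[31, 65, 98, 2, 4]
[65, 91, 2, 136]
[31, 65, 98, 2, 4]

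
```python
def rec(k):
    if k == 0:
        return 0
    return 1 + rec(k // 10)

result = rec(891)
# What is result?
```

Count of digits of 891: 3

Answer: 3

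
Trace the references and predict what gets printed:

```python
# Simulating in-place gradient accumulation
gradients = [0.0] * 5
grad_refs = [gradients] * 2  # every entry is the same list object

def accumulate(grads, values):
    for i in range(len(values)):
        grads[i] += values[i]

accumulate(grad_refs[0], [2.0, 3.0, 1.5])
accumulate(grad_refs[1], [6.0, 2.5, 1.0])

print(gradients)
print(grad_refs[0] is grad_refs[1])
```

Key concept: gradient accumulation aliasing.
Step by step:
`gradients = [0.0] * 5` → gradients = [0.0, 0.0, 0.0, 0.0, 0.0]
`grad_refs = [gradients] * 2` → grad_refs = [[0.0, 0.0, 0.0, 0.0, 0.0], [0.0, 0.0, 0.0, 0.0, 0.0]]
`accumulate(grad_refs[0], [2.0, 3.0, 1.5])` → gradients = [2.0, 3.0, 1.5, 0.0, 0.0]; grad_refs = [[2.0, 3.0, 1.5, 0.0, 0.0], [2.0, 3.0, 1.5, 0.0, 0.0]]
`accumulate(grad_refs[1], [6.0, 2.5, 1.0])` → gradients = [8.0, 5.5, 2.5, 0.0, 0.0]; grad_refs = [[8.0, 5.5, 2.5, 0.0, 0.0], [8.0, 5.5, 2.5, 0.0, 0.0]]
`print(gradients)` → prints [8.0, 5.5, 2.5, 0.0, 0.0]
`print(grad_refs[0] is grad_refs[1])` → prints True

Answer:
[8.0, 5.5, 2.5, 0.0, 0.0]
True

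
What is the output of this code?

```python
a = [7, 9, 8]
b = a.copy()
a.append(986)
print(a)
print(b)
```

Key concept: list.copy() creates independent copy.
Step by step:
`a = [7, 9, 8]` → a = [7, 9, 8]
`b = a.copy()` → b = [7, 9, 8]
`a.append(986)` → a = [7, 9, 8, 986]
`print(a)` → prints [7, 9, 8, 986]
`print(b)` → prints [7, 9, 8]

Answer:
[7, 9, 8, 986]
[7, 9, 8]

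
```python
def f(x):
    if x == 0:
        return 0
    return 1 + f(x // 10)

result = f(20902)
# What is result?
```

Count of digits of 20902: 5

Answer: 5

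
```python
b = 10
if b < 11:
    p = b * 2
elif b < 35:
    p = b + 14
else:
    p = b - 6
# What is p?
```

Trace:
`b = 10` → b = 10
`if b < 11: ...` → b < 11 is True → p = 20
So p = 20

Answer: 20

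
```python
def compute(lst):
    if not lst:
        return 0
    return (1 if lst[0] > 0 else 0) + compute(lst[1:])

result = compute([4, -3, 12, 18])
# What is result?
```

Count of positive elements in [4, -3, 12, 18] = 3

Answer: 3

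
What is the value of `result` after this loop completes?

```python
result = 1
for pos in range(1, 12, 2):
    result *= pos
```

Product of 1, 3, 5, ... up to 11
`result` takes the values: 1 → 3 → 15 → 105 → 945 → 10395

Answer: 10395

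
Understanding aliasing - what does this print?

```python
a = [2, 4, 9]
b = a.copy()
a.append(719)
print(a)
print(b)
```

Key concept: list.copy() creates independent copy.
Step by step:
`a = [2, 4, 9]` → a = [2, 4, 9]
`b = a.copy()` → b = [2, 4, 9]
`a.append(719)` → a = [2, 4, 9, 719]
`print(a)` → prints [2, 4, 9, 719]
`print(b)` → prints [2, 4, 9]

Answer:
[2, 4, 9, 719]
[2, 4, 9]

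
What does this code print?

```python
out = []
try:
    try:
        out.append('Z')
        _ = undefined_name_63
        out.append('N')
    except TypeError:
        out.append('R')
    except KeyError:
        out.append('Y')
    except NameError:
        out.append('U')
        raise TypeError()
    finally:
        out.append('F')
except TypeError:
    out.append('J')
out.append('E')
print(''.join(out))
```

Execution trace: 'Z' (inner try body) → 'U' (inner except NameError) → 'F' (inner finally) → 'J' (outer except TypeError) → 'E' (after the try/except). Output: ZUFJE

Answer: ZUFJE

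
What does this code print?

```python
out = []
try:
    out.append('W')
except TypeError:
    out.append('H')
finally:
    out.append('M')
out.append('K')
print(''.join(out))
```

Execution trace: 'W' (try body, no exception) → 'M' (finally) → 'K' (after the try/except). Output: WMK

Answer: WMK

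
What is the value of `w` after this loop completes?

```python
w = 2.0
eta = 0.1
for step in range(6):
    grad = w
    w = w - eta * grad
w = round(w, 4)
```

Gradient descent: w = 2.0 * (1 - 0.1)^6
`w` takes the values: 2.0 → 1.8 → 1.62 → 1.458 → 1.3122 → 1.18098 → 1.062882 → 1.0629

Answer: 1.0629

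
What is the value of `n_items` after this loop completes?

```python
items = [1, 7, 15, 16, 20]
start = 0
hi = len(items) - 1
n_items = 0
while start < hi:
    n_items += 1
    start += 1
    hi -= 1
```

Iterations until pointers meet (list length 5)
`n_items` takes the values: 0 → 1 → 2

Answer: 2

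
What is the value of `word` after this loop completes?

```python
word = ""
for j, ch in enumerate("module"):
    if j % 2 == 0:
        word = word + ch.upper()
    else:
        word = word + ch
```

Uppercase even positions in 'module'
`word` takes the values: "" → "M" → "Mo" → "MoD" → "MoDu" → "MoDuL" → "MoDuLe"

Answer: "MoDuLe"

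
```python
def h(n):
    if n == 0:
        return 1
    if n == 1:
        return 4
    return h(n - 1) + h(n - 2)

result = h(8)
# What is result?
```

Build up from base cases: h(0)=1, h(1)=4, h(2)=5, h(3)=9, h(4)=14, h(5)=23, h(6)=37, ..., h(8)=97

Answer: 97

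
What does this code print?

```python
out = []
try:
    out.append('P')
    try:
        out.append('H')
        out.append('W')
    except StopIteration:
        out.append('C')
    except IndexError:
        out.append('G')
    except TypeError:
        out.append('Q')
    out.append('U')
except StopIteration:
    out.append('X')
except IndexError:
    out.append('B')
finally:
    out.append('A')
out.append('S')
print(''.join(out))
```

Execution trace: 'P' (try body) → 'H' (inner try body) → 'W' (inner try body, no exception) → 'U' (try body, no exception) → 'A' (finally) → 'S' (after the try/except). Output: PHWUAS

Answer: PHWUAS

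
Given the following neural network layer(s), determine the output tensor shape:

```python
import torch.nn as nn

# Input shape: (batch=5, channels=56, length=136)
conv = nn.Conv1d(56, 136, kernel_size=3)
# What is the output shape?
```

Input: (5, 56, 136) -> Output: (5, 136, 134)

Answer: (5, 136, 134)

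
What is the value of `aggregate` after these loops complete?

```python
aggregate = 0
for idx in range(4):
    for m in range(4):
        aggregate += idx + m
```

Sum of all idx+m for idx,m in 4x4
`aggregate` takes the values: 0 → 1 → 3 → 6 → 7 → 9 → 12 → 16 → 18 → 21 → 25 → 30 → 33 → 37 → 42 → 48

Answer: 48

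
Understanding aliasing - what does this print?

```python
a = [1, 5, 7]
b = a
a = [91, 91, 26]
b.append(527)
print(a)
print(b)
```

Key concept: rebinding vs mutation: a is rebound to a new list, b still points at the original.
Step by step:
`a = [1, 5, 7]` → a = [1, 5, 7]
`b = a` → b = [1, 5, 7] (same object as a)
`a = [91, 91, 26]` → a = [91, 91, 26]
`b.append(527)` → b = [1, 5, 7, 527]
`print(a)` → prints [91, 91, 26]
`print(b)` → prints [1, 5, 7, 527]

Answer:
[91, 91, 26]
[1, 5, 7, 527]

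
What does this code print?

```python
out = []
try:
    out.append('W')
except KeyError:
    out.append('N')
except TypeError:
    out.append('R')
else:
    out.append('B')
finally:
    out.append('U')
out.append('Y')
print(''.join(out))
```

Execution trace: 'W' (try body, no exception) → 'B' (else) → 'U' (finally) → 'Y' (after the try/except). Output: WBUY

Answer: WBUY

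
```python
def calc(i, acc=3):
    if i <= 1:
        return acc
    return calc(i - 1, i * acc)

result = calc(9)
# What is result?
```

Accumulator trace (n, acc): (9, 3) -> (8, 27) -> (7, 216) -> (6, 1512) -> (5, 9072) -> (4, 45360) -> (3, 181440) -> (2, 544320) -> (1, 1088640) -> return 1088640

Answer: 1088640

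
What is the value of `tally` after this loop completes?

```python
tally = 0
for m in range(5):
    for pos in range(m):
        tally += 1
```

Triangle number: 0+1+2+...+4
`tally` takes the values: 0 → 1 → 2 → 3 → 4 → 5 → 6 → 7 → 8 → 9 → 10

Answer: 10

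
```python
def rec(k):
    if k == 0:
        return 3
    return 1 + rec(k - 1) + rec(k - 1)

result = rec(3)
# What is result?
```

rec(k) = 1 + 2·rec(k-1), rec(0)=3. Closed form: (3+1)·2^3 - 1 = 31.

Answer: 31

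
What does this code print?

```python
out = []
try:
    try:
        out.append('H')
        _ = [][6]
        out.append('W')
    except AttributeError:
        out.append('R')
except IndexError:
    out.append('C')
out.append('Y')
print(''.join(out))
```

Execution trace: 'H' (try body) → 'C' (outer except IndexError) → 'Y' (after the try/except). Output: HCY

Answer: HCY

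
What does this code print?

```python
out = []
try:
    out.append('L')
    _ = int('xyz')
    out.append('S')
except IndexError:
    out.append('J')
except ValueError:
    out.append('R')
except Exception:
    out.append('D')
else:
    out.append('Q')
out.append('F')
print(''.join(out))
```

Execution trace: 'L' (try body) → 'R' (except ValueError) → 'F' (after the try/except). Output: LRF

Answer: LRF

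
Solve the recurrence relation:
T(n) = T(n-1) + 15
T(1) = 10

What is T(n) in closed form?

Unrolling: T(n) = T(1) + 15·(n-1) = 10 + 15(n-1) = 15n - 5.

Answer: T(n) = 15n - 5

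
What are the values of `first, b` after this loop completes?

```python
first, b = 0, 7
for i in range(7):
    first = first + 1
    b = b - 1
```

first goes 0→7, b goes 7→0
`first, b` takes the values: (0, 7) → (1, 7) → (1, 6) → (2, 6) → (2, 5) → (3, 5) → (3, 4) → (4, 4) → (4, 3) → (5, 3) → (5, 2) → (6, 2) → (6, 1) → (7, 1) → (7, 0)

Answer: 7, 0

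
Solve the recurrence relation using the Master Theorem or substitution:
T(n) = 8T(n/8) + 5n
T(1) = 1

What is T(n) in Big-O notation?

By Master Theorem: a=8, b=8, f(n)=5n. Since log_8(8) = 1 and f(n) = Θ(n^1), Case 2 applies. T(n) = O(n log n).

Answer: O(n log n)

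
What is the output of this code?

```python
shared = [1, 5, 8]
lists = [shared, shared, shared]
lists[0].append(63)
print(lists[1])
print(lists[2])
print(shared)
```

Key concept: list of same reference.
Step by step:
`shared = [1, 5, 8]` → shared = [1, 5, 8]
`lists = [shared, shared, shared]` → lists = [[1, 5, 8], [1, 5, 8], [1, 5, 8]]
`lists[0].append(63)` → shared = [1, 5, 8, 63]; lists = [[1, 5, 8, 63], [1, 5, 8, 63], [1, 5, 8, 63]]
`print(lists[1])` → prints [1, 5, 8, 63]
`print(lists[2])` → prints [1, 5, 8, 63]
`print(shared)` → prints [1, 5, 8, 63]

Answer:
[1, 5, 8, 63]
[1, 5, 8, 63]
[1, 5, 8, 63]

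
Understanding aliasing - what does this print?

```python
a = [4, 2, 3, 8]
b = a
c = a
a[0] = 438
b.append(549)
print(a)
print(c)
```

Key concept: multiple aliases.
Step by step:
`a = [4, 2, 3, 8]` → a = [4, 2, 3, 8]
`b = a` → b = [4, 2, 3, 8] (same object as a)
`c = a` → c = [4, 2, 3, 8] (same object as a, b)
`a[0] = 438` → a = [438, 2, 3, 8] (same object as b, c); b = [438, 2, 3, 8] (same object as a, c); c = [438, 2, 3, 8] (same object as a, b)
`b.append(549)` → a = [438, 2, 3, 8, 549] (same object as b, c); b = [438, 2, 3, 8, 549] (same object as a, c); c = [438, 2, 3, 8, 549] (same object as a, b)
`print(a)` → prints [438, 2, 3, 8, 549]
`print(c)` → prints [438, 2, 3, 8, 549]

Answer:
[438, 2, 3, 8, 549]
[438, 2, 3, 8, 549]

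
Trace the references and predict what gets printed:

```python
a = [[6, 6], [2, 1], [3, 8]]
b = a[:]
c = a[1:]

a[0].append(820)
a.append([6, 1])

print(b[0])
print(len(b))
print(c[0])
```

Key concept: slice with nested mutation.
Step by step:
`a = [[6, 6], [2, 1], [3, 8]]` → a = [[6, 6], [2, 1], [3, 8]]
`b = a[:]` → b = [[6, 6], [2, 1], [3, 8]]
`c = a[1:]` → c = [[2, 1], [3, 8]]
`a[0].append(820)` → a = [[6, 6, 820], [2, 1], [3, 8]]; b = [[6, 6, 820], [2, 1], [3, 8]]
`a.append([6, 1])` → a = [[6, 6, 820], [2, 1], [3, 8], [6, 1]]
`print(b[0])` → prints [6, 6, 820]
`print(len(b))` → prints 3
`print(c[0])` → prints [2, 1]

Answer:
[6, 6, 820]
3
[2, 1]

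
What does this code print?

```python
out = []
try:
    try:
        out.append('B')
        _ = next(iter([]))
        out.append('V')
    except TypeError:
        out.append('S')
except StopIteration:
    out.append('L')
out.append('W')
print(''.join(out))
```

Execution trace: 'B' (try body) → 'L' (outer except StopIteration) → 'W' (after the try/except). Output: BLW

Answer: BLW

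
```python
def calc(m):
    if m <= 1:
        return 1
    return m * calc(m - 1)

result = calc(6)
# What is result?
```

calc(6) = 6 * 5 * 4 * 3 * 2 * 1 = 720

Answer: 720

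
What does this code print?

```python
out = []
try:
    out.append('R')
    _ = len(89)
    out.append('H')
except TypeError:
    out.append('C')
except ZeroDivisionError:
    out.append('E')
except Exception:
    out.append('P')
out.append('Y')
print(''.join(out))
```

Execution trace: 'R' (try body) → 'C' (except TypeError) → 'Y' (after the try/except). Output: RCY

Answer: RCY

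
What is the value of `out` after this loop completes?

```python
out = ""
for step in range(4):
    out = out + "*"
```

Repeat '*' 4 times
`out` takes the values: "" → "*" → "**" → "***" → "****"

Answer: "****"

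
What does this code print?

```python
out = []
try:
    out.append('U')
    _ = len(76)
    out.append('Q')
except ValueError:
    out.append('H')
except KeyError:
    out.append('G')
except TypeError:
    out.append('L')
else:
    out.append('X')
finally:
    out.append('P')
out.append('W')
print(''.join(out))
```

Execution trace: 'U' (try body) → 'L' (except TypeError) → 'P' (finally) → 'W' (after the try/except). Output: ULPW

Answer: ULPW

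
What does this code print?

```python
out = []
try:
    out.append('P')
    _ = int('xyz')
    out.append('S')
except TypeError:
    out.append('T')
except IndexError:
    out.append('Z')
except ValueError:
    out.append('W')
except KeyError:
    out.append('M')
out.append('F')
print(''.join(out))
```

Execution trace: 'P' (try body) → 'W' (except ValueError) → 'F' (after the try/except). Output: PWF

Answer: PWF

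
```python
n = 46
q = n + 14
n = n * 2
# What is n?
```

Trace:
`n = 46` → n = 46
`q = n + 14` → q = 60
`n = n * 2` → n = 92
So n = 92

Answer: 92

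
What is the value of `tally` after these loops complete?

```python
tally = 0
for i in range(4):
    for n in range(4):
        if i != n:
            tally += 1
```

4² - 4 (exclude diagonal)
`tally` takes the values: 0 → 1 → 2 → 3 → 4 → 5 → 6 → 7 → 8 → 9 → 10 → 11 → 12

Answer: 12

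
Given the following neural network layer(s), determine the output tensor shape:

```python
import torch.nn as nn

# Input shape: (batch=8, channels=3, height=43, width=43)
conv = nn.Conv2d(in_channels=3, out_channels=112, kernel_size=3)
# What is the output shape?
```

Input: (8, 3, 43, 43) -> Output: (8, 112, 41, 41)

Answer: (8, 112, 41, 41)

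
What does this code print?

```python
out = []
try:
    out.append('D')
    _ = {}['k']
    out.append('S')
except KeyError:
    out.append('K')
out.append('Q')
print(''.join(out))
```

Execution trace: 'D' (try body) → 'K' (except KeyError) → 'Q' (after the try/except). Output: DKQ

Answer: DKQ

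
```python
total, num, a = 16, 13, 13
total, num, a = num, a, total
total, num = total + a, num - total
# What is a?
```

Trace:
`total, num, a = 16, 13, 13` → total = 16; num = 13; a = 13
`total, num, a = num, a, total` → total = 13; num = 13; a = 16
`total, num = total + a, num - total` → total = 29; num = 0
So a = 16

Answer: 16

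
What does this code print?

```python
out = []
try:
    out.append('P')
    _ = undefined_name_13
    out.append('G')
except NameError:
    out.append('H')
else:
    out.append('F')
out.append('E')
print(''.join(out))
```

Execution trace: 'P' (try body) → 'H' (except NameError) → 'E' (after the try/except). Output: PHE

Answer: PHE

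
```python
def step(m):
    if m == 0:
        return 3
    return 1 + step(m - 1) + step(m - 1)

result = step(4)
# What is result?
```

step(m) = 1 + 2·step(m-1), step(0)=3. Closed form: (3+1)·2^4 - 1 = 63.

Answer: 63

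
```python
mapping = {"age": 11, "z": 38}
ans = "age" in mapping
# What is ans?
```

Trace:
`mapping = {"age": 11, "z": 38}` → mapping = {'age': 11, 'z': 38}
`ans = "age" in mapping` → ans = True
So ans = True

Answer: True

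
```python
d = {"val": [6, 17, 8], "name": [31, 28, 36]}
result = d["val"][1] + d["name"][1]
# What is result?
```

Trace:
`d = {"val": [6, 17, 8], "name": [31, 28, 36]}` → d = {'val': [6, 17, 8], 'name': [31, 28, 36]}
`result = d["val"][1] + d["name"][1]` → result = 45
So result = 45

Answer: 45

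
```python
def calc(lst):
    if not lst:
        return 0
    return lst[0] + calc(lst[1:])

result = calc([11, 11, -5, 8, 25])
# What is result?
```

11 + 11 + (-5) + 8 + 25 + 0 = 50

Answer: 50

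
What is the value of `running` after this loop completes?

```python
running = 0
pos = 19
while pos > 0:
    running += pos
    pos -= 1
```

Sum 19 down to 1
`running` takes the values: 0 → 19 → 37 → 54 → 70 → 85 → 99 → 112 → 124 → 135 → 145 → 154 → 162 → 169 → 175 → 180 → 184 → 187 → 189 → 190

Answer: 190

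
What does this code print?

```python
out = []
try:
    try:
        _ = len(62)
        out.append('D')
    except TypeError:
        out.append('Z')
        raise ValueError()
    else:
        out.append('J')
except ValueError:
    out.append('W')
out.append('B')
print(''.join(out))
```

Execution trace: 'Z' (inner except TypeError) → 'W' (outer except ValueError) → 'B' (after the try/except). Output: ZWB

Answer: ZWB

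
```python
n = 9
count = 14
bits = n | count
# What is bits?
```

Trace:
`n = 9` → n = 9
`count = 14` → count = 14
`bits = n | count` → bits = 15
So bits = 15

Answer: 15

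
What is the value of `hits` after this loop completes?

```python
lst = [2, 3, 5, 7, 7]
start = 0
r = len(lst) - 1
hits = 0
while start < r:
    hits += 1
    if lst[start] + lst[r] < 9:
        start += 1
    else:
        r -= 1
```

Steps to find pair summing to 9
`hits` takes the values: 0 → 1 → 2 → 3 → 4

Answer: 4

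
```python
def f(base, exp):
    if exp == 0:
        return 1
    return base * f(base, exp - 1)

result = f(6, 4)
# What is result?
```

f(6, 4) = 6 * 6 * 6 * 6 = 1296

Answer: 1296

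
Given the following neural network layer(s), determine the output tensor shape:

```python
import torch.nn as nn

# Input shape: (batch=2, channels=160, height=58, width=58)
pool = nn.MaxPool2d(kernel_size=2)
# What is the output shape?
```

Input: (2, 160, 58, 58) -> Output: (2, 160, 29, 29)

Answer: (2, 160, 29, 29)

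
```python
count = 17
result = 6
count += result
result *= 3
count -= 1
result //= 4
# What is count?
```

Trace:
`count = 17` → count = 17
`result = 6` → result = 6
`count += result` → count = 23
`result *= 3` → result = 18
`count -= 1` → count = 22
`result //= 4` → result = 4
So count = 22

Answer: 22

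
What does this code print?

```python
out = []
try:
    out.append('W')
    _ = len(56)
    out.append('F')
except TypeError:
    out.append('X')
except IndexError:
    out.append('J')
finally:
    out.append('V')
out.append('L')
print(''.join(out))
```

Execution trace: 'W' (try body) → 'X' (except TypeError) → 'V' (finally) → 'L' (after the try/except). Output: WXVL

Answer: WXVL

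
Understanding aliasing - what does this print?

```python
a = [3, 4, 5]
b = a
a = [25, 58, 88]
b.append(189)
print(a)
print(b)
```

Key concept: rebinding vs mutation: a is rebound to a new list, b still points at the original.
Step by step:
`a = [3, 4, 5]` → a = [3, 4, 5]
`b = a` → b = [3, 4, 5] (same object as a)
`a = [25, 58, 88]` → a = [25, 58, 88]
`b.append(189)` → b = [3, 4, 5, 189]
`print(a)` → prints [25, 58, 88]
`print(b)` → prints [3, 4, 5, 189]

Answer:
[25, 58, 88]
[3, 4, 5, 189]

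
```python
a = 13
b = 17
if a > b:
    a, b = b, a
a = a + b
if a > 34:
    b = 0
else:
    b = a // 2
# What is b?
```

Trace:
`a = 13` → a = 13
`b = 17` → b = 17
`if a > b: ...` → a > b is False → no variable changes
`a = a + b` → a = 30
`if a > 34: ...` → a > 34 is False, take else branch → b = 15
So b = 15

Answer: 15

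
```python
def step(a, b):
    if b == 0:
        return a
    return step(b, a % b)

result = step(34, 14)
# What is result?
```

step(34, 14) -> step(14, 6) -> step(6, 2) -> step(2, 0) -> 2

Answer: 2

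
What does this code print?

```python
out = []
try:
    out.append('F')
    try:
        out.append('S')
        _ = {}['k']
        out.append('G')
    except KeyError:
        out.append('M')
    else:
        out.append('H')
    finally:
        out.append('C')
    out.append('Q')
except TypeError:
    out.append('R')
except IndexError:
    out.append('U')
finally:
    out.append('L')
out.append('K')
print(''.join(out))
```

Execution trace: 'F' (try body) → 'S' (inner try body) → 'M' (inner except KeyError) → 'C' (inner finally) → 'Q' (try body, no exception) → 'L' (finally) → 'K' (after the try/except). Output: FSMCQLK

Answer: FSMCQLK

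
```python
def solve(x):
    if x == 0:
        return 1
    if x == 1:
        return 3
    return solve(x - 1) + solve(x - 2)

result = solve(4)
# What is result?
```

Build up from base cases: solve(0)=1, solve(1)=3, solve(2)=4, solve(3)=7, solve(4)=11

Answer: 11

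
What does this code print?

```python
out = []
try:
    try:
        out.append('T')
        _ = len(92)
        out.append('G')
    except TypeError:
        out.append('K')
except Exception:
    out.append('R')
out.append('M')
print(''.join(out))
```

Execution trace: 'T' (inner try body) → 'K' (inner except TypeError) → 'M' (after the try/except). Output: TKM

Answer: TKM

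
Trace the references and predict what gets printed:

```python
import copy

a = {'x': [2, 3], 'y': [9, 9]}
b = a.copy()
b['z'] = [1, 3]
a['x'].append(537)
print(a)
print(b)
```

Key concept: shallow copy of dict with mutable values.
Step by step:
`a = {'x': [2, 3], 'y': [9, 9]}` → a = {'x': [2, 3], 'y': [9, 9]}
`b = a.copy()` → b = {'x': [2, 3], 'y': [9, 9]}
`b['z'] = [1, 3]` → b = {'x': [2, 3], 'y': [9, 9], 'z': [1, 3]}
`a['x'].append(537)` → a = {'x': [2, 3, 537], 'y': [9, 9]}; b = {'x': [2, 3, 537], 'y': [9, 9], 'z': [1, 3]}
`print(a)` → prints {'x': [2, 3, 537], 'y': [9, 9]}
`print(b)` → prints {'x': [2, 3, 537], 'y': [9, 9], 'z': [1, 3]}

Answer:
{'x': [2, 3, 537], 'y': [9, 9]}
{'x': [2, 3, 537], 'y': [9, 9], 'z': [1, 3]}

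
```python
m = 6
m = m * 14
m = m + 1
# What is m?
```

Trace:
`m = 6` → m = 6
`m = m * 14` → m = 84
`m = m + 1` → m = 85
So m = 85

Answer: 85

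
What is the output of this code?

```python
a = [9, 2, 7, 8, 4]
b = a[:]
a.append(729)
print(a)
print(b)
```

Key concept: slice [:] creates copy.
Step by step:
`a = [9, 2, 7, 8, 4]` → a = [9, 2, 7, 8, 4]
`b = a[:]` → b = [9, 2, 7, 8, 4]
`a.append(729)` → a = [9, 2, 7, 8, 4, 729]
`print(a)` → prints [9, 2, 7, 8, 4, 729]
`print(b)` → prints [9, 2, 7, 8, 4]

Answer:
[9, 2, 7, 8, 4, 729]
[9, 2, 7, 8, 4]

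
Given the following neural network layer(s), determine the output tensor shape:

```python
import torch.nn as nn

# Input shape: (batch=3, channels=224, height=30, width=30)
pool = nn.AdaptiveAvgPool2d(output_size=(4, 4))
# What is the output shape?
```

Input: (3, 224, 30, 30) -> Output: (3, 224, 4, 4)

Answer: (3, 224, 4, 4)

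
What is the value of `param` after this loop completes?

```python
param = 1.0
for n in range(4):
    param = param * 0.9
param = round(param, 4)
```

Exponential decay: 1.0 * 0.9^4
`param` takes the values: 1.0 → 0.9 → 0.81 → 0.729 → 0.6561

Answer: 0.6561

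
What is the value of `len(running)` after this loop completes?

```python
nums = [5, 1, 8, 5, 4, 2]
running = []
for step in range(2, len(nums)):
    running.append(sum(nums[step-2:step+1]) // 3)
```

Number of 3-element averages
`running` takes the values: [] → [4] → [4, 4] → [4, 4, 5] → [4, 4, 5, 3]
So `len(running)` = 4

Answer: 4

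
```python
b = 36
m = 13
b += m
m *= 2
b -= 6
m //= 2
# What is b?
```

Trace:
`b = 36` → b = 36
`m = 13` → m = 13
`b += m` → b = 49
`m *= 2` → m = 26
`b -= 6` → b = 43
`m //= 2` → m = 13
So b = 43

Answer: 43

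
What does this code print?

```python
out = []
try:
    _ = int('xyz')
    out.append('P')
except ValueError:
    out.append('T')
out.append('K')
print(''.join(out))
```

Execution trace: 'T' (except ValueError) → 'K' (after the try/except). Output: TK

Answer: TK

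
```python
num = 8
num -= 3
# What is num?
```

Trace:
`num = 8` → num = 8
`num -= 3` → num = 5
So num = 5

Answer: 5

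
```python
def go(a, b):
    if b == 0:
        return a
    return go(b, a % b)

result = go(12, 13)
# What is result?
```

go(12, 13) -> go(13, 12) -> go(12, 1) -> go(1, 0) -> 1

Answer: 1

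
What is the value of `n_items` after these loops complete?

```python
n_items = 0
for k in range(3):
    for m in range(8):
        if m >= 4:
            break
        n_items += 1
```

Inner breaks at 4, outer runs 3 times
`n_items` takes the values: 0 → 1 → 2 → 3 → 4 → 5 → 6 → 7 → 8 → 9 → 10 → 11 → 12

Answer: 12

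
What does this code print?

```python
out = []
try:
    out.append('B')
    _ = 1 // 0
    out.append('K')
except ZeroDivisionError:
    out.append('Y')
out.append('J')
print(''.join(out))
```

Execution trace: 'B' (try body) → 'Y' (except ZeroDivisionError) → 'J' (after the try/except). Output: BYJ

Answer: BYJ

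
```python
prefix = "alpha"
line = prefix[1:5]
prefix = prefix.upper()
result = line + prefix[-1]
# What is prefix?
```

Trace:
`prefix = "alpha"` → prefix = 'alpha'
`line = prefix[1:5]` → line = 'lpha'
`prefix = prefix.upper()` → prefix = 'ALPHA'
`result = line + prefix[-1]` → result = 'lphaA'
So prefix = 'ALPHA'

Answer: 'ALPHA'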